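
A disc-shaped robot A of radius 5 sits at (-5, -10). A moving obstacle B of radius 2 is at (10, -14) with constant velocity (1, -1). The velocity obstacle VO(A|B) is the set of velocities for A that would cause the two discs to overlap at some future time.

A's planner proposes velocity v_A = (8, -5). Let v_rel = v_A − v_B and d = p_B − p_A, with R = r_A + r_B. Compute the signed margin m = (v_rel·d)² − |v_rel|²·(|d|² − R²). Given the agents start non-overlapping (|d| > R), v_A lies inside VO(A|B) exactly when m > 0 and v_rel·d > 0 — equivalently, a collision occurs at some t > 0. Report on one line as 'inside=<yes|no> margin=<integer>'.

d = (15, -4),  |d|² = 241;  R = 5+2 = 7,  c = 241−7² = 192
v_rel = (7, -4),  |v_rel|² = 65;  v_rel·d = (7)·(15) + (-4)·(-4) = 121
65·t² − 242·t + 192 = 0  ⇒  m = 121² − 65·192 = 2161
m = 2161 > 0,  v_rel·d = 121 > 0  ⇒  inside

inside=yes margin=2161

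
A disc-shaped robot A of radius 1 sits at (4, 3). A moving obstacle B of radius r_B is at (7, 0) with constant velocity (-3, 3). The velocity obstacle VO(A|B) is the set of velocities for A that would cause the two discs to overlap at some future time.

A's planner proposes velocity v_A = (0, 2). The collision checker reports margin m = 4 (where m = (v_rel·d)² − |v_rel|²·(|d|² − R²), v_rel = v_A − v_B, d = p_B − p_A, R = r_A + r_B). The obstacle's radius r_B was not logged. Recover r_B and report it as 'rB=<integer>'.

m = 4
d = (3, -3);  v_rel = (3, -1),  |v_rel|² = 10
v_rel×d = (3)·(-3) − (-1)·(3) = -6
since m = R²·10 − (-6)²:  R² = (36 + 4) / 10 = 4
R = √4 = 2  ⇒  r_B = 2 − 1 = 1

rB=1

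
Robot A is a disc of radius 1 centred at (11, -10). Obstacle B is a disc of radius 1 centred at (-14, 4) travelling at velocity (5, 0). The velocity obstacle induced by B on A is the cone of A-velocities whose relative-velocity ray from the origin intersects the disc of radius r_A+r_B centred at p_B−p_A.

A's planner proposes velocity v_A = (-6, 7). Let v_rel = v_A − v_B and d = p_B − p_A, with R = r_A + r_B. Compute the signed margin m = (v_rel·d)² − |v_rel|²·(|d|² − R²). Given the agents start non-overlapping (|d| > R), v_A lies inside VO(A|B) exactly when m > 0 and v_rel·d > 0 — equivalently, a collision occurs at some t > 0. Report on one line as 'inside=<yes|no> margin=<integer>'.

d = (-25, 14),  |d|² = 821;  R = 1+1 = 2,  c = 821−2² = 817
v_rel = (-11, 7),  |v_rel|² = 170;  v_rel·d = (-11)·(-25) + (7)·(14) = 373
170·t² − 746·t + 817 = 0  ⇒  m = 373² − 170·817 = 239
m = 239 > 0,  v_rel·d = 373 > 0  ⇒  inside

inside=yes margin=239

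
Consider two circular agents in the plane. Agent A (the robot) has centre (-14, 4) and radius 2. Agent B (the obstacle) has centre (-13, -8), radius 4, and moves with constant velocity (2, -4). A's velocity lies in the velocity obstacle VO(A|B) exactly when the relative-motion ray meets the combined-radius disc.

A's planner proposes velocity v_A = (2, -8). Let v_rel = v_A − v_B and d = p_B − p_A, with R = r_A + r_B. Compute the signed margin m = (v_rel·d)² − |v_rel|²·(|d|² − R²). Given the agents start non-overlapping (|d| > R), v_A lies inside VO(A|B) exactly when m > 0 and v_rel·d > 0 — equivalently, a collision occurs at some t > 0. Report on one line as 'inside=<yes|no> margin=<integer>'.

d = (1, -12),  |d|² = 145;  R = 2+4 = 6,  c = 145−6² = 109
v_rel = (0, -4),  |v_rel|² = 16;  v_rel·d = (0)·(1) + (-4)·(-12) = 48
16·t² − 96·t + 109 = 0  ⇒  m = 48² − 16·109 = 560
m = 560 > 0,  v_rel·d = 48 > 0  ⇒  inside

inside=yes margin=560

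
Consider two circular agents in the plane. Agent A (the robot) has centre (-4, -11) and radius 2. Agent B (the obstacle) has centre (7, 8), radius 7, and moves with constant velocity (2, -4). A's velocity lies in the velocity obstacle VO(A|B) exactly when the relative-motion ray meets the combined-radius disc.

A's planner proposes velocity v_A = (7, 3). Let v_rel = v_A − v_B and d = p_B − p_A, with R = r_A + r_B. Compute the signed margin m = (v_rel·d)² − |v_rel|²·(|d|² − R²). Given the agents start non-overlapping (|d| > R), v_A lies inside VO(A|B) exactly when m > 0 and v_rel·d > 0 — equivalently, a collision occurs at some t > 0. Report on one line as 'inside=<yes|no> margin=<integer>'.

d = (11, 19),  |d|² = 482;  R = 2+7 = 9,  c = 482−9² = 401
v_rel = (5, 7),  |v_rel|² = 74;  v_rel·d = (5)·(11) + (7)·(19) = 188
74·t² − 376·t + 401 = 0  ⇒  m = 188² − 74·401 = 5670
m = 5670 > 0,  v_rel·d = 188 > 0  ⇒  inside

inside=yes margin=5670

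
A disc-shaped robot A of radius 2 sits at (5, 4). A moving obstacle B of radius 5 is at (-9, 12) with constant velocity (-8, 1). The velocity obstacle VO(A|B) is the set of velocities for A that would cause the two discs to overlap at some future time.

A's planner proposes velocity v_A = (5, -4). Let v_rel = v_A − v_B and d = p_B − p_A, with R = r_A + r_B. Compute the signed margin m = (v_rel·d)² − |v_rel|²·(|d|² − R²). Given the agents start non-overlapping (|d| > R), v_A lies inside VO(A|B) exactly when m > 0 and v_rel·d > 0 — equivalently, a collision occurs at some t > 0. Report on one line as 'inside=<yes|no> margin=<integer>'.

d = (-14, 8),  |d|² = 260;  R = 2+5 = 7,  c = 260−7² = 211
v_rel = (13, -5),  |v_rel|² = 194;  v_rel·d = (13)·(-14) + (-5)·(8) = -222
194·t² + 444·t + 211 = 0  ⇒  m = (-222)² − 194·211 = 8350
m = 8350 > 0,  v_rel·d = -222 < 0  ⇒  outside

inside=no margin=8350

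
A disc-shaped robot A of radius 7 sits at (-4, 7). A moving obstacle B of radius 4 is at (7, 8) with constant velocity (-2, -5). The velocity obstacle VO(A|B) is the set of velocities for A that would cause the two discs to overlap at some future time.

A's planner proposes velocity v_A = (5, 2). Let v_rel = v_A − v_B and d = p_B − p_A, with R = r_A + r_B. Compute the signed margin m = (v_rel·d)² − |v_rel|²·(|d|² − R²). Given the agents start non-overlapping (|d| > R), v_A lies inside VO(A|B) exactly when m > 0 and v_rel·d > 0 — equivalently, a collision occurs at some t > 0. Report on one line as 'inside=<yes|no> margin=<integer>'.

d = (11, 1),  |d|² = 122;  R = 7+4 = 11,  c = 122−11² = 1
v_rel = (7, 7),  |v_rel|² = 98;  v_rel·d = (7)·(11) + (7)·(1) = 84
98·t² − 168·t + 1 = 0  ⇒  m = 84² − 98·1 = 6958
m = 6958 > 0,  v_rel·d = 84 > 0  ⇒  inside

inside=yes margin=6958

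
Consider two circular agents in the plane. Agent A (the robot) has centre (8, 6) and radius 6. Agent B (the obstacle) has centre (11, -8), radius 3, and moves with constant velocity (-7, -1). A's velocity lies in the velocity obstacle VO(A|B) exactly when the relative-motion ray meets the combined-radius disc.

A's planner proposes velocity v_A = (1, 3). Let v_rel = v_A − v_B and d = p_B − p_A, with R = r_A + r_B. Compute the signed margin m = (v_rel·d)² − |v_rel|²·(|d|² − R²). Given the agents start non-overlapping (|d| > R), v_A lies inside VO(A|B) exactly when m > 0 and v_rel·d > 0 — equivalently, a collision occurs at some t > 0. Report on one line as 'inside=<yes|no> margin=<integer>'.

d = (3, -14),  |d|² = 205;  R = 6+3 = 9,  c = 205−9² = 124
v_rel = (8, 4),  |v_rel|² = 80;  v_rel·d = (8)·(3) + (4)·(-14) = -32
80·t² + 64·t + 124 = 0  ⇒  m = (-32)² − 80·124 = -8896
m = -8896 < 0,  v_rel·d = -32 < 0  ⇒  outside

inside=no margin=-8896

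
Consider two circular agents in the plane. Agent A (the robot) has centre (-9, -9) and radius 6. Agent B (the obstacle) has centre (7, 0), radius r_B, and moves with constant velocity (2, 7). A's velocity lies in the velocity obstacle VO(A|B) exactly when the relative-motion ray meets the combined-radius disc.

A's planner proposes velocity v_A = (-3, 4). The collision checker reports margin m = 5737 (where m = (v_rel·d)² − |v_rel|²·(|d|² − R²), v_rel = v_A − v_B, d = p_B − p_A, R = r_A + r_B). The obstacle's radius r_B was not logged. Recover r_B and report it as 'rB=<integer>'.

m = 5737
d = (16, 9);  v_rel = (-5, -3),  |v_rel|² = 34
v_rel×d = (-5)·(9) − (-3)·(16) = 3
since m = R²·34 − 3²:  R² = (9 + 5737) / 34 = 169
R = √169 = 13  ⇒  r_B = 13 − 6 = 7

rB=7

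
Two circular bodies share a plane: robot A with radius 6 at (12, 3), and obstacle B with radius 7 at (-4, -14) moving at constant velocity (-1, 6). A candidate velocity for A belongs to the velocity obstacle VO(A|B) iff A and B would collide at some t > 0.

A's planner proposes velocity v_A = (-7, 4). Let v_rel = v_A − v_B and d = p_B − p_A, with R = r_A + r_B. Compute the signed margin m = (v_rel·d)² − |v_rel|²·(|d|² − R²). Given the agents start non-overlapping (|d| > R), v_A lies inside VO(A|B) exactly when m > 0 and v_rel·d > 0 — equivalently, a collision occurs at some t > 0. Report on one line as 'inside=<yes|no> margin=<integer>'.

d = (-16, -17),  |d|² = 545;  R = 6+7 = 13,  c = 545−13² = 376
v_rel = (-6, -2),  |v_rel|² = 40;  v_rel·d = (-6)·(-16) + (-2)·(-17) = 130
40·t² − 260·t + 376 = 0  ⇒  m = 130² − 40·376 = 1860
m = 1860 > 0,  v_rel·d = 130 > 0  ⇒  inside

inside=yes margin=1860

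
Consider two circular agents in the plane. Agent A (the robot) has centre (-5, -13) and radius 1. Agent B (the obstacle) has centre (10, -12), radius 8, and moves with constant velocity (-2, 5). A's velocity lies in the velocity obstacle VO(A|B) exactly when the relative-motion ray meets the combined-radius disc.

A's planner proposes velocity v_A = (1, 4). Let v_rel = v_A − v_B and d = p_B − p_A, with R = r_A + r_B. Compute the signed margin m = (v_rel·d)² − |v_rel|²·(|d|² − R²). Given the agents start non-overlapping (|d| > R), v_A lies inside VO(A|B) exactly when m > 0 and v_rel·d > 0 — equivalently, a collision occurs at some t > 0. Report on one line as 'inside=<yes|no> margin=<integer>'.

d = (15, 1),  |d|² = 226;  R = 1+8 = 9,  c = 226−9² = 145
v_rel = (3, -1),  |v_rel|² = 10;  v_rel·d = (3)·(15) + (-1)·(1) = 44
10·t² − 88·t + 145 = 0  ⇒  m = 44² − 10·145 = 486
m = 486 > 0,  v_rel·d = 44 > 0  ⇒  inside

inside=yes margin=486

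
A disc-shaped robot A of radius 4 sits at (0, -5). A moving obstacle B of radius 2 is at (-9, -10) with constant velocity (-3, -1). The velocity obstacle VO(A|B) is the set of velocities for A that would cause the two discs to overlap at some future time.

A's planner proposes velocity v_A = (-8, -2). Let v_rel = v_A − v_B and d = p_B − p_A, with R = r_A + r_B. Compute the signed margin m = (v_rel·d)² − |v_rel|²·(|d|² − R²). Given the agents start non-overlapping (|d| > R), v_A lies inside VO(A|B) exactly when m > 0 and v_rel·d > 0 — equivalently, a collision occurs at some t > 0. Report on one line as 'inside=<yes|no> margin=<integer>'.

d = (-9, -5),  |d|² = 106;  R = 4+2 = 6,  c = 106−6² = 70
v_rel = (-5, -1),  |v_rel|² = 26;  v_rel·d = (-5)·(-9) + (-1)·(-5) = 50
26·t² − 100·t + 70 = 0  ⇒  m = 50² − 26·70 = 680
m = 680 > 0,  v_rel·d = 50 > 0  ⇒  inside

inside=yes margin=680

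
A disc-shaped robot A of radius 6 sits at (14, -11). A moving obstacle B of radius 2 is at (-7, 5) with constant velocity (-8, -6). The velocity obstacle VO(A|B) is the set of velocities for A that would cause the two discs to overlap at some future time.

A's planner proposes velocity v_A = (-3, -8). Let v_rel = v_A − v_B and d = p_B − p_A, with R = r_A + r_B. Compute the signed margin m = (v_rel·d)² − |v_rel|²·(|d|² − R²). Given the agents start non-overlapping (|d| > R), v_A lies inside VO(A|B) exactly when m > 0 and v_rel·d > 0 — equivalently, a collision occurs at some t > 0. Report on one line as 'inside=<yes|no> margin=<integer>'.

d = (-21, 16),  |d|² = 697;  R = 6+2 = 8,  c = 697−8² = 633
v_rel = (5, -2),  |v_rel|² = 29;  v_rel·d = (5)·(-21) + (-2)·(16) = -137
29·t² + 274·t + 633 = 0  ⇒  m = (-137)² − 29·633 = 412
m = 412 > 0,  v_rel·d = -137 < 0  ⇒  outside

inside=no margin=412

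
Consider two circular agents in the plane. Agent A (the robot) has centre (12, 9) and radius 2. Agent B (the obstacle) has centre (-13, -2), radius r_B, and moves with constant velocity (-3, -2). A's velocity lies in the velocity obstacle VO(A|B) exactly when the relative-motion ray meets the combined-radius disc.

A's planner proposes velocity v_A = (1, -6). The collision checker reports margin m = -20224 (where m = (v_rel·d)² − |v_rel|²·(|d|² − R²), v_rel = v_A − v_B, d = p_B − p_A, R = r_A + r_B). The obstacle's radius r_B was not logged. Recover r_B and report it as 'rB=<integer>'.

m = -20224
d = (-25, -11);  v_rel = (4, -4),  |v_rel|² = 32
v_rel×d = (4)·(-11) − (-4)·(-25) = -144
since m = R²·32 − (-144)²:  R² = (20736 + -20224) / 32 = 16
R = √16 = 4  ⇒  r_B = 4 − 2 = 2

rB=2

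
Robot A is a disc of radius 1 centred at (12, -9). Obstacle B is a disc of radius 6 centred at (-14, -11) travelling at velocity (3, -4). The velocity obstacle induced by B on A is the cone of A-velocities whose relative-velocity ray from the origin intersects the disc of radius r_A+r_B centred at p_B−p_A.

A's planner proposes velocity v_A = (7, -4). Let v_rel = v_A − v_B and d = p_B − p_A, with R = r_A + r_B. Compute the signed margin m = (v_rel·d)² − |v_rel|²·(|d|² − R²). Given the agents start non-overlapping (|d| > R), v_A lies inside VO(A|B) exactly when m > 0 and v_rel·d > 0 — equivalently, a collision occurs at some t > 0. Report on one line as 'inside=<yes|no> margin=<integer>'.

d = (-26, -2),  |d|² = 680;  R = 1+6 = 7,  c = 680−7² = 631
v_rel = (4, 0),  |v_rel|² = 16;  v_rel·d = (4)·(-26) + (0)·(-2) = -104
16·t² + 208·t + 631 = 0  ⇒  m = (-104)² − 16·631 = 720
m = 720 > 0,  v_rel·d = -104 < 0  ⇒  outside

inside=no margin=720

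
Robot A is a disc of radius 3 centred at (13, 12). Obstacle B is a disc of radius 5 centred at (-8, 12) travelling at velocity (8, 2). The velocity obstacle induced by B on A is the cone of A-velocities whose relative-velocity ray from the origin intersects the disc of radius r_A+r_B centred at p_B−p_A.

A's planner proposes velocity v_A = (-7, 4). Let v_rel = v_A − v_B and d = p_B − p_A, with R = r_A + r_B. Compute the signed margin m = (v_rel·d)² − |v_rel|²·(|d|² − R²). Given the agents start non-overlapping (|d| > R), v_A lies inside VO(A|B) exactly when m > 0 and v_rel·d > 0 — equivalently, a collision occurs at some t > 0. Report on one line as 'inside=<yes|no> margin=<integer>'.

d = (-21, 0),  |d|² = 441;  R = 3+5 = 8,  c = 441−8² = 377
v_rel = (-15, 2),  |v_rel|² = 229;  v_rel·d = (-15)·(-21) + (2)·(0) = 315
229·t² − 630·t + 377 = 0  ⇒  m = 315² − 229·377 = 12892
m = 12892 > 0,  v_rel·d = 315 > 0  ⇒  inside

inside=yes margin=12892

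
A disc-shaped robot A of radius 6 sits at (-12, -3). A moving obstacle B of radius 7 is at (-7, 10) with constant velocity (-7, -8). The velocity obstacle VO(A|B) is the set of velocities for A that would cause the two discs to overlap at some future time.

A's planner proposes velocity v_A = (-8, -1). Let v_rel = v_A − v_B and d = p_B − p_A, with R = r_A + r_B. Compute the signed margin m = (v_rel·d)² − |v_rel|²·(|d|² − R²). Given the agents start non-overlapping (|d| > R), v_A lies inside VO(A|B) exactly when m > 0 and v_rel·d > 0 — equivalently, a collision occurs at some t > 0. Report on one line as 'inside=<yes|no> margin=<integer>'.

d = (5, 13),  |d|² = 194;  R = 6+7 = 13,  c = 194−13² = 25
v_rel = (-1, 7),  |v_rel|² = 50;  v_rel·d = (-1)·(5) + (7)·(13) = 86
50·t² − 172·t + 25 = 0  ⇒  m = 86² − 50·25 = 6146
m = 6146 > 0,  v_rel·d = 86 > 0  ⇒  inside

inside=yes margin=6146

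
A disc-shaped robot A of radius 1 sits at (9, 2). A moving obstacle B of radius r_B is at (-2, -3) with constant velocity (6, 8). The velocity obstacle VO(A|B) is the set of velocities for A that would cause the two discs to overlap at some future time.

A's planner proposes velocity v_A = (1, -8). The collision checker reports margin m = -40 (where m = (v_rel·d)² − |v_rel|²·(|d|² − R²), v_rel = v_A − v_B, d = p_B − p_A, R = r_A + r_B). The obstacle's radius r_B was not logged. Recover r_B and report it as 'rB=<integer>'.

m = -40
d = (-11, -5);  v_rel = (-5, -16),  |v_rel|² = 281
v_rel×d = (-5)·(-5) − (-16)·(-11) = -151
since m = R²·281 − (-151)²:  R² = (22801 + -40) / 281 = 81
R = √81 = 9  ⇒  r_B = 9 − 1 = 8

rB=8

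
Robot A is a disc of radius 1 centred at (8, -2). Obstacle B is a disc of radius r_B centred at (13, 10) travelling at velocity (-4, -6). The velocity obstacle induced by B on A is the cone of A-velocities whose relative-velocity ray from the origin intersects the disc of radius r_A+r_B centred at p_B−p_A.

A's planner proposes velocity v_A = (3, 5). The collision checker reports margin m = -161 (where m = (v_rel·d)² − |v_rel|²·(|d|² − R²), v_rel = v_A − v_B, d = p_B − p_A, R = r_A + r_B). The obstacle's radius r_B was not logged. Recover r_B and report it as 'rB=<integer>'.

m = -161
d = (5, 12);  v_rel = (7, 11),  |v_rel|² = 170
v_rel×d = (7)·(12) − (11)·(5) = 29
since m = R²·170 − 29²:  R² = (841 + -161) / 170 = 4
R = √4 = 2  ⇒  r_B = 2 − 1 = 1

rB=1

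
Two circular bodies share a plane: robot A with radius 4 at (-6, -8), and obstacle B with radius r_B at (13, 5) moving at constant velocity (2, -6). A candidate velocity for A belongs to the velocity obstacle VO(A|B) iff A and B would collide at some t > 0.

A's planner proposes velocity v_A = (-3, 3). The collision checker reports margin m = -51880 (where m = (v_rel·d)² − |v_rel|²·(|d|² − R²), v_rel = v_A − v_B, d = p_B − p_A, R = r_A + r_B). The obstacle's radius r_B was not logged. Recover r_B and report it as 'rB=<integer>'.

m = -51880
d = (19, 13);  v_rel = (-5, 9),  |v_rel|² = 106
v_rel×d = (-5)·(13) − (9)·(19) = -236
since m = R²·106 − (-236)²:  R² = (55696 + -51880) / 106 = 36
R = √36 = 6  ⇒  r_B = 6 − 4 = 2

rB=2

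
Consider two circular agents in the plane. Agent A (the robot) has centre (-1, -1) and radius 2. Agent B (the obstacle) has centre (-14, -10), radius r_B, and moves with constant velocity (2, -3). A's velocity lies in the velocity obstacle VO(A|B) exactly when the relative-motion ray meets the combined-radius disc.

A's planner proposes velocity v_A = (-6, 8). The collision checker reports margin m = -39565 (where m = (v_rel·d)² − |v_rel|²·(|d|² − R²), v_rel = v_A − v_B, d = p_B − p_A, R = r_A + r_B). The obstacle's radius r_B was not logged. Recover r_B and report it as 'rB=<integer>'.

m = -39565
d = (-13, -9);  v_rel = (-8, 11),  |v_rel|² = 185
v_rel×d = (-8)·(-9) − (11)·(-13) = 215
since m = R²·185 − 215²:  R² = (46225 + -39565) / 185 = 36
R = √36 = 6  ⇒  r_B = 6 − 2 = 4

rB=4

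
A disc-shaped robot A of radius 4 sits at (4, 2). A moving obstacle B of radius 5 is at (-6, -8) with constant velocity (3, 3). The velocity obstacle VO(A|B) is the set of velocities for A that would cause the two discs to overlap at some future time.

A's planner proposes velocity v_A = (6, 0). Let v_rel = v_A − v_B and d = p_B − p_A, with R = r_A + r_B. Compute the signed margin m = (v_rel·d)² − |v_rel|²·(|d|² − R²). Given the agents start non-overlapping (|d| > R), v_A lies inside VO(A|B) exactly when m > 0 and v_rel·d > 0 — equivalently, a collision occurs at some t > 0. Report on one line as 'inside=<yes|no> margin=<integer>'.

d = (-10, -10),  |d|² = 200;  R = 4+5 = 9,  c = 200−9² = 119
v_rel = (3, -3),  |v_rel|² = 18;  v_rel·d = (3)·(-10) + (-3)·(-10) = 0
18·t² − 0·t + 119 = 0  ⇒  m = 0² − 18·119 = -2142
m = -2142 < 0,  v_rel·d = 0 = 0  ⇒  outside

inside=no margin=-2142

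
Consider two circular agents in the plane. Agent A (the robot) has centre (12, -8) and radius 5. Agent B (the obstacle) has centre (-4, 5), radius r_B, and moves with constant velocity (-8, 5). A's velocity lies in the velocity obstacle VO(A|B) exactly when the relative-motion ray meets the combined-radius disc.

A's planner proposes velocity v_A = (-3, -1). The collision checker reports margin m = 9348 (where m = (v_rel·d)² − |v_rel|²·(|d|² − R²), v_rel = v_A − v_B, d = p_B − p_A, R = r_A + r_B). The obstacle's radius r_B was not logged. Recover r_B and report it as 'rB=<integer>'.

m = 9348
d = (-16, 13);  v_rel = (5, -6),  |v_rel|² = 61
v_rel×d = (5)·(13) − (-6)·(-16) = -31
since m = R²·61 − (-31)²:  R² = (961 + 9348) / 61 = 169
R = √169 = 13  ⇒  r_B = 13 − 5 = 8

rB=8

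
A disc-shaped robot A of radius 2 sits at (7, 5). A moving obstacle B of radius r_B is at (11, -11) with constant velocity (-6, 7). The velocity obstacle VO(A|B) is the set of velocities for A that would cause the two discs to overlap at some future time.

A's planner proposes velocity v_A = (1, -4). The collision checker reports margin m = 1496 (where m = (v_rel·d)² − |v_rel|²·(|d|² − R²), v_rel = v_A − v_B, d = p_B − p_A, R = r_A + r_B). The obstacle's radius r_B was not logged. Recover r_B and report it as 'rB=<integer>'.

m = 1496
d = (4, -16);  v_rel = (7, -11),  |v_rel|² = 170
v_rel×d = (7)·(-16) − (-11)·(4) = -68
since m = R²·170 − (-68)²:  R² = (4624 + 1496) / 170 = 36
R = √36 = 6  ⇒  r_B = 6 − 2 = 4

rB=4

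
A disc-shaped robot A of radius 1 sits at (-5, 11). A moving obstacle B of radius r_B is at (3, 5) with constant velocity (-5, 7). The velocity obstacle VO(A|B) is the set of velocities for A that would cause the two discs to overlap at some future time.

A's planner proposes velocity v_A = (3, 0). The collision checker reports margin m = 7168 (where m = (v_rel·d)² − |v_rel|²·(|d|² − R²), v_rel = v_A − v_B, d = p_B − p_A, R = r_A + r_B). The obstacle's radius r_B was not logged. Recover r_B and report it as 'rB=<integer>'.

m = 7168
d = (8, -6);  v_rel = (8, -7),  |v_rel|² = 113
v_rel×d = (8)·(-6) − (-7)·(8) = 8
since m = R²·113 − 8²:  R² = (64 + 7168) / 113 = 64
R = √64 = 8  ⇒  r_B = 8 − 1 = 7

rB=7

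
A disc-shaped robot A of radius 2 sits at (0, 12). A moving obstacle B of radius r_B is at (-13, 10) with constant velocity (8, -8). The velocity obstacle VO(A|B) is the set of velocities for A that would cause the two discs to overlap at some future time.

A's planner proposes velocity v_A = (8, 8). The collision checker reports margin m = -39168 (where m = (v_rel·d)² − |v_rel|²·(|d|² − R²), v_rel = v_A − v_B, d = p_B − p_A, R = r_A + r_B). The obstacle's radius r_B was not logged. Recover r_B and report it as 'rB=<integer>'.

m = -39168
d = (-13, -2);  v_rel = (0, 16),  |v_rel|² = 256
v_rel×d = (0)·(-2) − (16)·(-13) = 208
since m = R²·256 − 208²:  R² = (43264 + -39168) / 256 = 16
R = √16 = 4  ⇒  r_B = 4 − 2 = 2

rB=2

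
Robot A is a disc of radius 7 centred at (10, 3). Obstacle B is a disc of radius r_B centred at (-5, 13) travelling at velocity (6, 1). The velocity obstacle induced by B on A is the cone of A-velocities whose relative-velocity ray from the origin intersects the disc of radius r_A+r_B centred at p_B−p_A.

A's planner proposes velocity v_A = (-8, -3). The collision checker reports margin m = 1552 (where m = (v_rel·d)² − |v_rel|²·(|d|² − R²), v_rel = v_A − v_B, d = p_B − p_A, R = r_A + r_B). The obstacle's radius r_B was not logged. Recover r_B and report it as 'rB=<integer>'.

m = 1552
d = (-15, 10);  v_rel = (-14, -4),  |v_rel|² = 212
v_rel×d = (-14)·(10) − (-4)·(-15) = -200
since m = R²·212 − (-200)²:  R² = (40000 + 1552) / 212 = 196
R = √196 = 14  ⇒  r_B = 14 − 7 = 7

rB=7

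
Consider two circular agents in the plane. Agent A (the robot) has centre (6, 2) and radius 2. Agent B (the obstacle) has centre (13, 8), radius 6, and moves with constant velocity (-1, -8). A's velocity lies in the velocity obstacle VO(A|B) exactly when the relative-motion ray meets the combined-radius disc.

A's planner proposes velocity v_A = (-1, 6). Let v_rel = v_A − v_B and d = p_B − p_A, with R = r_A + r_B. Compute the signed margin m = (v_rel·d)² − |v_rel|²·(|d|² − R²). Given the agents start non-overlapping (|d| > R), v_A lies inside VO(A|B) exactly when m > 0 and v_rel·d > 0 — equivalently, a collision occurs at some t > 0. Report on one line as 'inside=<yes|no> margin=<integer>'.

d = (7, 6),  |d|² = 85;  R = 2+6 = 8,  c = 85−8² = 21
v_rel = (0, 14),  |v_rel|² = 196;  v_rel·d = (0)·(7) + (14)·(6) = 84
196·t² − 168·t + 21 = 0  ⇒  m = 84² − 196·21 = 2940
m = 2940 > 0,  v_rel·d = 84 > 0  ⇒  inside

inside=yes margin=2940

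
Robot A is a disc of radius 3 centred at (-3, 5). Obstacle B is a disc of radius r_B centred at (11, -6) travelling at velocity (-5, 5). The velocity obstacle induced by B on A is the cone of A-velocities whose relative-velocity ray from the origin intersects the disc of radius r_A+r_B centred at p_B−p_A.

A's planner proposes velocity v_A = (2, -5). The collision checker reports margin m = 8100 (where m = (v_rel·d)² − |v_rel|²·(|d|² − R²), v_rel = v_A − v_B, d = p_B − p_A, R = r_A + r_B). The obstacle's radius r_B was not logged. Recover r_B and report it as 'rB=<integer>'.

m = 8100
d = (14, -11);  v_rel = (7, -10),  |v_rel|² = 149
v_rel×d = (7)·(-11) − (-10)·(14) = 63
since m = R²·149 − 63²:  R² = (3969 + 8100) / 149 = 81
R = √81 = 9  ⇒  r_B = 9 − 3 = 6

rB=6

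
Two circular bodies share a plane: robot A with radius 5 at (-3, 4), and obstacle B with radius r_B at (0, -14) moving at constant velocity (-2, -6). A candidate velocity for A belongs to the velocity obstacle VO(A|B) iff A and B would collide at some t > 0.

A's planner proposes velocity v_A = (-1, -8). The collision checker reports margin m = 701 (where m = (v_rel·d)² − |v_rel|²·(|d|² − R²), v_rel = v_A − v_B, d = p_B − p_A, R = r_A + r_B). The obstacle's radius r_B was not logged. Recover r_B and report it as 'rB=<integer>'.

m = 701
d = (3, -18);  v_rel = (1, -2),  |v_rel|² = 5
v_rel×d = (1)·(-18) − (-2)·(3) = -12
since m = R²·5 − (-12)²:  R² = (144 + 701) / 5 = 169
R = √169 = 13  ⇒  r_B = 13 − 5 = 8

rB=8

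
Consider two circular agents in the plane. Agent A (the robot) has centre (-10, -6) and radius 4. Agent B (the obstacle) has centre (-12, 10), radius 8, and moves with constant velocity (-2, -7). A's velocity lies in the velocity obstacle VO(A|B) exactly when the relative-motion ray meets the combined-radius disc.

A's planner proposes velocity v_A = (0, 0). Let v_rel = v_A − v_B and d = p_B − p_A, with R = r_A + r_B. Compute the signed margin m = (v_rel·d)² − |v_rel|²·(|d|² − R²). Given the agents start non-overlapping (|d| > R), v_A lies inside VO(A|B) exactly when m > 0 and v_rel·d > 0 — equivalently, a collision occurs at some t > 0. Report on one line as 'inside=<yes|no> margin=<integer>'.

d = (-2, 16),  |d|² = 260;  R = 4+8 = 12,  c = 260−12² = 116
v_rel = (2, 7),  |v_rel|² = 53;  v_rel·d = (2)·(-2) + (7)·(16) = 108
53·t² − 216·t + 116 = 0  ⇒  m = 108² − 53·116 = 5516
m = 5516 > 0,  v_rel·d = 108 > 0  ⇒  inside

inside=yes margin=5516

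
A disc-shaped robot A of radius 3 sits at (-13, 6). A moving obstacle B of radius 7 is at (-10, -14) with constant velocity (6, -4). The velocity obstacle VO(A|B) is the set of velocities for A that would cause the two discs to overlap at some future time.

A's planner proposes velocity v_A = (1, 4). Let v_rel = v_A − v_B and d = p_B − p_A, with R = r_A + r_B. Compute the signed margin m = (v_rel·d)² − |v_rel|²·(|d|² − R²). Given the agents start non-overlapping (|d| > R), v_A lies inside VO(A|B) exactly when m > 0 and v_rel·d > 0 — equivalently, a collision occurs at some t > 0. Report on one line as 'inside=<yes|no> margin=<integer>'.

d = (3, -20),  |d|² = 409;  R = 3+7 = 10,  c = 409−10² = 309
v_rel = (-5, 8),  |v_rel|² = 89;  v_rel·d = (-5)·(3) + (8)·(-20) = -175
89·t² + 350·t + 309 = 0  ⇒  m = (-175)² − 89·309 = 3124
m = 3124 > 0,  v_rel·d = -175 < 0  ⇒  outside

inside=no margin=3124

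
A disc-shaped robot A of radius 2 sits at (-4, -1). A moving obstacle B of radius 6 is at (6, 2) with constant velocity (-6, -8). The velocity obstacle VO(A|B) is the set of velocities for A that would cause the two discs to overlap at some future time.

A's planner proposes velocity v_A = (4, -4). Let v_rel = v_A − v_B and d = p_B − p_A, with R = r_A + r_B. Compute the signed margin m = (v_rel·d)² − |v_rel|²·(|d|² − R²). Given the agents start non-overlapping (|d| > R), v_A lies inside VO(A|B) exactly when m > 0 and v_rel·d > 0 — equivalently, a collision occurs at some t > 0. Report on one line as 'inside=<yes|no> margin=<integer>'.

d = (10, 3),  |d|² = 109;  R = 2+6 = 8,  c = 109−8² = 45
v_rel = (10, 4),  |v_rel|² = 116;  v_rel·d = (10)·(10) + (4)·(3) = 112
116·t² − 224·t + 45 = 0  ⇒  m = 112² − 116·45 = 7324
m = 7324 > 0,  v_rel·d = 112 > 0  ⇒  inside

inside=yes margin=7324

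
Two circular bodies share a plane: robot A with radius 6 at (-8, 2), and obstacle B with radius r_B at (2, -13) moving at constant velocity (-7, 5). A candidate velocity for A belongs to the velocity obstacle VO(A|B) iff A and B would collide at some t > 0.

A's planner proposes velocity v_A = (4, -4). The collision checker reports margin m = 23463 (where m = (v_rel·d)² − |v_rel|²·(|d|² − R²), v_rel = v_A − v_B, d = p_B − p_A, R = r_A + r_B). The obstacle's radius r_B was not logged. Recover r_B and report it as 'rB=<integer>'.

m = 23463
d = (10, -15);  v_rel = (11, -9),  |v_rel|² = 202
v_rel×d = (11)·(-15) − (-9)·(10) = -75
since m = R²·202 − (-75)²:  R² = (5625 + 23463) / 202 = 144
R = √144 = 12  ⇒  r_B = 12 − 6 = 6

rB=6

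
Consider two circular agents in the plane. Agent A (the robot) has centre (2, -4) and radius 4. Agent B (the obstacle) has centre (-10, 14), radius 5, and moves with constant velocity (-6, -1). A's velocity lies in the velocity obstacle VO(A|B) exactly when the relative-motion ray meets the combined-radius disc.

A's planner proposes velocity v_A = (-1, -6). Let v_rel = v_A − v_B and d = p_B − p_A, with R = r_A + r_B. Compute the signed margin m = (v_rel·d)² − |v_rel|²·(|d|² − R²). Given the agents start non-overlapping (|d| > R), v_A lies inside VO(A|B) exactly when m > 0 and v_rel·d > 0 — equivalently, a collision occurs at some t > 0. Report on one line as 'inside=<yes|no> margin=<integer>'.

d = (-12, 18),  |d|² = 468;  R = 4+5 = 9,  c = 468−9² = 387
v_rel = (5, -5),  |v_rel|² = 50;  v_rel·d = (5)·(-12) + (-5)·(18) = -150
50·t² + 300·t + 387 = 0  ⇒  m = (-150)² − 50·387 = 3150
m = 3150 > 0,  v_rel·d = -150 < 0  ⇒  outside

inside=no margin=3150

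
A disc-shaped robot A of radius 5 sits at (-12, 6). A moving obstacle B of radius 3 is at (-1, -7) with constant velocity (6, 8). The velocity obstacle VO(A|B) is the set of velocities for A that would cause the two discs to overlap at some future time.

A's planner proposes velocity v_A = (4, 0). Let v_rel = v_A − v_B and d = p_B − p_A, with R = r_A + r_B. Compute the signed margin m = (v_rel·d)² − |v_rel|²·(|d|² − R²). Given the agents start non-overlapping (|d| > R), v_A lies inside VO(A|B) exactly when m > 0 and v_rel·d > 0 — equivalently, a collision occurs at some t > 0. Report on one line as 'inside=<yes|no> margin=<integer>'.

d = (11, -13),  |d|² = 290;  R = 5+3 = 8,  c = 290−8² = 226
v_rel = (-2, -8),  |v_rel|² = 68;  v_rel·d = (-2)·(11) + (-8)·(-13) = 82
68·t² − 164·t + 226 = 0  ⇒  m = 82² − 68·226 = -8644
m = -8644 < 0,  v_rel·d = 82 > 0  ⇒  outside

inside=no margin=-8644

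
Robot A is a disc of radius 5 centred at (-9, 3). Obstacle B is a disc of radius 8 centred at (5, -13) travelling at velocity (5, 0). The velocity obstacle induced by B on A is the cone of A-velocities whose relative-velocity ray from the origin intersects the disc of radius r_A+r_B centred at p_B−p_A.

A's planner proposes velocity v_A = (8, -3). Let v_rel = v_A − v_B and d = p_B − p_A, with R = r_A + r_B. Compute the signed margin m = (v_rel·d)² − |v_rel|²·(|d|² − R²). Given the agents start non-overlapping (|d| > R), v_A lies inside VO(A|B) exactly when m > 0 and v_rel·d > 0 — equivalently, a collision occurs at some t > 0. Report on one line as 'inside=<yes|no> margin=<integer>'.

d = (14, -16),  |d|² = 452;  R = 5+8 = 13,  c = 452−13² = 283
v_rel = (3, -3),  |v_rel|² = 18;  v_rel·d = (3)·(14) + (-3)·(-16) = 90
18·t² − 180·t + 283 = 0  ⇒  m = 90² − 18·283 = 3006
m = 3006 > 0,  v_rel·d = 90 > 0  ⇒  inside

inside=yes margin=3006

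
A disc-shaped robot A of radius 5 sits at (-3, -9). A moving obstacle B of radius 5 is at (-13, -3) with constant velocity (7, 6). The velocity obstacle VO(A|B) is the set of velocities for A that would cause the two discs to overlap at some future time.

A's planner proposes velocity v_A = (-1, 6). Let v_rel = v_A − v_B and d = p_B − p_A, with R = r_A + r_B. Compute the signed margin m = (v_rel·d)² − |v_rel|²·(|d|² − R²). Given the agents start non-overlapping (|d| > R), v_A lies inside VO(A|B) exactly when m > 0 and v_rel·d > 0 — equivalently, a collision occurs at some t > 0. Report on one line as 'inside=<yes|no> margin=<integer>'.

d = (-10, 6),  |d|² = 136;  R = 5+5 = 10,  c = 136−10² = 36
v_rel = (-8, 0),  |v_rel|² = 64;  v_rel·d = (-8)·(-10) + (0)·(6) = 80
64·t² − 160·t + 36 = 0  ⇒  m = 80² − 64·36 = 4096
m = 4096 > 0,  v_rel·d = 80 > 0  ⇒  inside

inside=yes margin=4096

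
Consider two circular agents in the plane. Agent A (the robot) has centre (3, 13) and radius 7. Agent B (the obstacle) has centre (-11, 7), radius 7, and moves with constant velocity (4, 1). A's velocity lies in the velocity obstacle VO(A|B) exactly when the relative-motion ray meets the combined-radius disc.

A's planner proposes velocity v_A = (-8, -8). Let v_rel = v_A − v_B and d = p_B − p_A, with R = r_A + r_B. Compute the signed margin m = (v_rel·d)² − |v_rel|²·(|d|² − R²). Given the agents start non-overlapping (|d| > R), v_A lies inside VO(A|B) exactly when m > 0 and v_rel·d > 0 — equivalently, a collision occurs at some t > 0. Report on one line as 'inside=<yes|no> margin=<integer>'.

d = (-14, -6),  |d|² = 232;  R = 7+7 = 14,  c = 232−14² = 36
v_rel = (-12, -9),  |v_rel|² = 225;  v_rel·d = (-12)·(-14) + (-9)·(-6) = 222
225·t² − 444·t + 36 = 0  ⇒  m = 222² − 225·36 = 41184
m = 41184 > 0,  v_rel·d = 222 > 0  ⇒  inside

inside=yes margin=41184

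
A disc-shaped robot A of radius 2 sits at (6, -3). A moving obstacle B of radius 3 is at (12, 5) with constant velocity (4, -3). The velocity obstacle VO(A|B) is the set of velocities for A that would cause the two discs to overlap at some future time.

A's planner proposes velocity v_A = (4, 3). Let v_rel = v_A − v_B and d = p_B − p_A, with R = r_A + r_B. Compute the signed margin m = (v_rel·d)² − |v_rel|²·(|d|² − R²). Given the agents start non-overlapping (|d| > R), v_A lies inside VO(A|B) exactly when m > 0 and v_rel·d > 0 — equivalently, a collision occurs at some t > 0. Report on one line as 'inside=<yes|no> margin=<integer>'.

d = (6, 8),  |d|² = 100;  R = 2+3 = 5,  c = 100−5² = 75
v_rel = (0, 6),  |v_rel|² = 36;  v_rel·d = (0)·(6) + (6)·(8) = 48
36·t² − 96·t + 75 = 0  ⇒  m = 48² − 36·75 = -396
m = -396 < 0,  v_rel·d = 48 > 0  ⇒  outside

inside=no margin=-396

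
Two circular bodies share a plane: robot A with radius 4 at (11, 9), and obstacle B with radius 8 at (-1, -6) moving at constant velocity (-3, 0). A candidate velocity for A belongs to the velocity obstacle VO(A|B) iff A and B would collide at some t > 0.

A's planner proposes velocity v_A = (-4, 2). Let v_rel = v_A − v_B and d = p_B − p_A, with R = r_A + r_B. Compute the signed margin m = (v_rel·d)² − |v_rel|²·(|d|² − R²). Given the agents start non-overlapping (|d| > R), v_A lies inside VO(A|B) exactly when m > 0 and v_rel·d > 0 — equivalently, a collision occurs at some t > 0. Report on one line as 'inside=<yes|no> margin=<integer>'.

d = (-12, -15),  |d|² = 369;  R = 4+8 = 12,  c = 369−12² = 225
v_rel = (-1, 2),  |v_rel|² = 5;  v_rel·d = (-1)·(-12) + (2)·(-15) = -18
5·t² + 36·t + 225 = 0  ⇒  m = (-18)² − 5·225 = -801
m = -801 < 0,  v_rel·d = -18 < 0  ⇒  outside

inside=no margin=-801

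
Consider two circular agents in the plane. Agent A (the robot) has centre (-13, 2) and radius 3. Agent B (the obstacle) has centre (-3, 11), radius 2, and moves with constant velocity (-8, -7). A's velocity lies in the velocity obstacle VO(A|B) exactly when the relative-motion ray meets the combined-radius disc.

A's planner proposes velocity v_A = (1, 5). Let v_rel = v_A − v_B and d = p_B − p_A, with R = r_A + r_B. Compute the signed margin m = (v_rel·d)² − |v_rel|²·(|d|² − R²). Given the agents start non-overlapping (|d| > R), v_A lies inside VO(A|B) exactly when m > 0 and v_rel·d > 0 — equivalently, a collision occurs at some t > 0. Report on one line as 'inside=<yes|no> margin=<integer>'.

d = (10, 9),  |d|² = 181;  R = 3+2 = 5,  c = 181−5² = 156
v_rel = (9, 12),  |v_rel|² = 225;  v_rel·d = (9)·(10) + (12)·(9) = 198
225·t² − 396·t + 156 = 0  ⇒  m = 198² − 225·156 = 4104
m = 4104 > 0,  v_rel·d = 198 > 0  ⇒  inside

inside=yes margin=4104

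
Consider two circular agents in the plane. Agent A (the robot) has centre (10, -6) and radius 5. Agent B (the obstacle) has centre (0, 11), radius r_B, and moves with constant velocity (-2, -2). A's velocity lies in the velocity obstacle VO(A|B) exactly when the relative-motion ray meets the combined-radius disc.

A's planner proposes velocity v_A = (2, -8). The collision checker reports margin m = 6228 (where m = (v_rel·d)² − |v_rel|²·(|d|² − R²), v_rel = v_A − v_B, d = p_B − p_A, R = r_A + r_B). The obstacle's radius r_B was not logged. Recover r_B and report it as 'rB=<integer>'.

m = 6228
d = (-10, 17);  v_rel = (4, -6),  |v_rel|² = 52
v_rel×d = (4)·(17) − (-6)·(-10) = 8
since m = R²·52 − 8²:  R² = (64 + 6228) / 52 = 121
R = √121 = 11  ⇒  r_B = 11 − 5 = 6

rB=6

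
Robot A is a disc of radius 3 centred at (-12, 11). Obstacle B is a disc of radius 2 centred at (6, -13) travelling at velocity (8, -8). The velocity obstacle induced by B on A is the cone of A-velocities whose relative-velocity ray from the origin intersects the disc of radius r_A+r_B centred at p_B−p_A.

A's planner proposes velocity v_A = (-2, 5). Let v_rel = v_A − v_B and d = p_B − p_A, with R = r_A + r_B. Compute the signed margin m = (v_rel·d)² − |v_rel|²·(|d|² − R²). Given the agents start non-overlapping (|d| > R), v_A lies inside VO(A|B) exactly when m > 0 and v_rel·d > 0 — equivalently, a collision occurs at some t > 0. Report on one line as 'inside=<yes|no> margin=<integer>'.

d = (18, -24),  |d|² = 900;  R = 3+2 = 5,  c = 900−5² = 875
v_rel = (-10, 13),  |v_rel|² = 269;  v_rel·d = (-10)·(18) + (13)·(-24) = -492
269·t² + 984·t + 875 = 0  ⇒  m = (-492)² − 269·875 = 6689
m = 6689 > 0,  v_rel·d = -492 < 0  ⇒  outside

inside=no margin=6689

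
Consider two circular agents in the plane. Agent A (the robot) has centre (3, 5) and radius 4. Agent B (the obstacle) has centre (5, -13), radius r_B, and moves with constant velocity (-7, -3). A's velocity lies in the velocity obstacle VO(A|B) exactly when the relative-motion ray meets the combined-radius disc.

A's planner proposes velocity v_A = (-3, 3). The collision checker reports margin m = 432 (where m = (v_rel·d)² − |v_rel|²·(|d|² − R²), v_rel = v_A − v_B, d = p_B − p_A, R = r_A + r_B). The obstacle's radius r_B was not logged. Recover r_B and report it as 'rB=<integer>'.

m = 432
d = (2, -18);  v_rel = (4, 6),  |v_rel|² = 52
v_rel×d = (4)·(-18) − (6)·(2) = -84
since m = R²·52 − (-84)²:  R² = (7056 + 432) / 52 = 144
R = √144 = 12  ⇒  r_B = 12 − 4 = 8

rB=8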